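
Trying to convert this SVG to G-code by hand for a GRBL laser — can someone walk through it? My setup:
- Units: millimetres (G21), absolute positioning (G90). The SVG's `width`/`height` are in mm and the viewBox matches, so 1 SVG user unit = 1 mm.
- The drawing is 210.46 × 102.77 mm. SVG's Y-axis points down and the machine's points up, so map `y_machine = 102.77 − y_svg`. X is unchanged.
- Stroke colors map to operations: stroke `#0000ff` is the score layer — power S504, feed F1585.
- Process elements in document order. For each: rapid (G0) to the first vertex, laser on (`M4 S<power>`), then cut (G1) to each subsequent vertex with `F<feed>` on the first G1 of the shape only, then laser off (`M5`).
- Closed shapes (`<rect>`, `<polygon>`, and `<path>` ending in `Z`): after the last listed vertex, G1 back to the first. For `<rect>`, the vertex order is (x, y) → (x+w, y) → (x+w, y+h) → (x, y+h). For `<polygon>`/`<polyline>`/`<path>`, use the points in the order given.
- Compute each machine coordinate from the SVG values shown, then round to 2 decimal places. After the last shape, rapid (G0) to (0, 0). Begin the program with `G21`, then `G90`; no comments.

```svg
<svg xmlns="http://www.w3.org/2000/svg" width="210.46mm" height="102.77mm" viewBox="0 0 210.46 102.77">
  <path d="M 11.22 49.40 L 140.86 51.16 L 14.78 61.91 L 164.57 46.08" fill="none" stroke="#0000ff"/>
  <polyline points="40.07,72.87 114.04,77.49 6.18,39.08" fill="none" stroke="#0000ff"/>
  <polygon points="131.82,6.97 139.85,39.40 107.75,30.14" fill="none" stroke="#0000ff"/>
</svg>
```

G21
G90
G0 X11.22 Y53.37
M4 S504
G1 X140.86 Y51.61 F1585
G1 X14.78 Y40.86
G1 X164.57 Y56.69
M5
G0 X40.07 Y29.90
M4 S504
G1 X114.04 Y25.28 F1585
G1 X6.18 Y63.69
M5
G0 X131.82 Y95.80
M4 S504
G1 X139.85 Y63.37 F1585
G1 X107.75 Y72.63
G1 X131.82 Y95.80
M5
G0 X0.00 Y0.00

Since the viewBox matches the mm dimensions, user units are millimetres directly. The only transform is the Y-flip y_m = 102.77 − y_svg.

Shape 1 is a open polyline drawn with `<path>`. Its stroke #0000ff means score at S504, F1585. After flipping Y the toolpath is (11.22,53.37) → (140.86,51.61) → (14.78,40.86) → (164.57,56.69).

Shape 2 is a open polyline drawn with `<polyline>`. Its stroke #0000ff means score at S504, F1585. After flipping Y the toolpath is (40.07,29.90) → (114.04,25.28) → (6.18,63.69).

Shape 3 is a regular polygon drawn with `<polygon>`. Its stroke #0000ff means score at S504, F1585. After flipping Y the toolpath is (131.82,95.80) → (139.85,63.37) → (107.75,72.63) → (131.82,95.80), returning to the start.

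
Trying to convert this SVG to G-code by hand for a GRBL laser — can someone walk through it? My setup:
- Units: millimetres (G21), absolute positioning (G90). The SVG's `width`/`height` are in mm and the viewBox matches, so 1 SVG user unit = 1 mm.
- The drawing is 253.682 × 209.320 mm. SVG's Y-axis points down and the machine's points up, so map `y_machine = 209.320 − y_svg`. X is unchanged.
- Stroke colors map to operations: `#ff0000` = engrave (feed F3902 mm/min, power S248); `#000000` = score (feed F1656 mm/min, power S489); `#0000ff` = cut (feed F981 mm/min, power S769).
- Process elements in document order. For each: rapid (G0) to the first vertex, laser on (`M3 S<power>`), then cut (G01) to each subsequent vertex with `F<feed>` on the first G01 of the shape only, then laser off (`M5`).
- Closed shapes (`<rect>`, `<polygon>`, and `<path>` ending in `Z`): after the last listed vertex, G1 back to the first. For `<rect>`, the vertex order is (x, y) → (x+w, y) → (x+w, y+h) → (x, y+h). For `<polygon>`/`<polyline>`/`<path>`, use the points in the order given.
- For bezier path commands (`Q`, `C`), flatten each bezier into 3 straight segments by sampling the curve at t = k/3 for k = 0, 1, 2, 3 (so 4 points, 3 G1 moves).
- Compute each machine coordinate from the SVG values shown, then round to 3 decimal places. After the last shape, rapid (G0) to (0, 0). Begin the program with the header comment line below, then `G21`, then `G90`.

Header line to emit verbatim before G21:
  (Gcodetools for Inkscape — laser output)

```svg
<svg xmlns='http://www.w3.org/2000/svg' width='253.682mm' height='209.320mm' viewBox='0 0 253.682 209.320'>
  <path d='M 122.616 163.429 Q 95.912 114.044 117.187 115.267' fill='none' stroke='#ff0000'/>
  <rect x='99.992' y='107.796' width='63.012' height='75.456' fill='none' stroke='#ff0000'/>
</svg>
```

viewBox `0 0 253.682 209.320` with mm width/height → 1 unit = 1 mm. Flip: y_m = 209.320 − y_svg.

**Shape 1** — `<path>` quadratic bezier, stroke `#ff0000` → engrave (S248, F3902). Control points (SVG): P0=(122.616,163.429), P1=(95.912,114.044), P2=(117.187,115.267); sampled at t=k/3. Machine vertices: (122.616,45.891) → (110.144,73.191) → (108.335,89.245) → (117.187,94.053). Open path.

**Shape 2** — `<rect>` rectangle, stroke `#ff0000` → engrave (S248, F3902). Machine vertices: (99.992,101.524) → (163.004,101.524) → (163.004,26.068) → (99.992,26.068) → (99.992,101.524). Closed: final G1 returns to the first vertex.

(Gcodetools for Inkscape — laser output)
G21
G90
G0 X122.616 Y45.891
M3 S248
G01 X110.144 Y73.191 F3902
G01 X108.335 Y89.245
G01 X117.187 Y94.053
M5
G0 X99.992 Y101.524
M3 S248
G01 X163.004 Y101.524 F3902
G01 X163.004 Y26.068
G01 X99.992 Y26.068
G01 X99.992 Y101.524
M5
G0 X0.000 Y0.000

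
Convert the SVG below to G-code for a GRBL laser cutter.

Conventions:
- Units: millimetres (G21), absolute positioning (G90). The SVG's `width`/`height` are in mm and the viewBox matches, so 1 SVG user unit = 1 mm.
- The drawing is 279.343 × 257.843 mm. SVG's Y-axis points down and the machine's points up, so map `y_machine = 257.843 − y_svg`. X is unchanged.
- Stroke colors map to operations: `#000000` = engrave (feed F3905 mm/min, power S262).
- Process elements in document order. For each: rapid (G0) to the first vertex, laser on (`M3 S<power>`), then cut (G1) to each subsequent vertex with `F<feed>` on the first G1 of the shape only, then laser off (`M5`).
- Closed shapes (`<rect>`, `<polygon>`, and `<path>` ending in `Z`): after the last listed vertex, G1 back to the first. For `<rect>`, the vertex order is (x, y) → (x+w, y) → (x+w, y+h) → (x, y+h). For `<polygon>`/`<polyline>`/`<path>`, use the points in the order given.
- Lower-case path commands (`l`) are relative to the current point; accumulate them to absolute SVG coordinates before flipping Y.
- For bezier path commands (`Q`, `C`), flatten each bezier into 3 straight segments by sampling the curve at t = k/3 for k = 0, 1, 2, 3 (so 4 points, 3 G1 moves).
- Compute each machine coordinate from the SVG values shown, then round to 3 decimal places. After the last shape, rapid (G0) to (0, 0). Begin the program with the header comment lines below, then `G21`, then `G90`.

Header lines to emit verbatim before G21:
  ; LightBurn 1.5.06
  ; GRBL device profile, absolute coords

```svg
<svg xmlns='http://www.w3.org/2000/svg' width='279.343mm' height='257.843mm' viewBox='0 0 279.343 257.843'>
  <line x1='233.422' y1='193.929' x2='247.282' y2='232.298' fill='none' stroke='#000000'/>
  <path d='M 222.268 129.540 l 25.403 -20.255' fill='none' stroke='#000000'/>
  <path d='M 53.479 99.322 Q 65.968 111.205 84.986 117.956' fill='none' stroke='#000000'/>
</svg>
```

; LightBurn 1.5.06
; GRBL device profile, absolute coords
G21
G90
G0 X233.422 Y63.914
M3 S262
G1 X247.282 Y25.545 F3905
M5
G0 X222.268 Y128.303
M3 S262
G1 X247.671 Y148.558 F3905
M5
G0 X53.479 Y158.521
M3 S262
G1 X62.530 Y151.169 F3905
G1 X73.033 Y144.958
G1 X84.986 Y139.887
M5
G0 X0.000 Y0.000

Since the viewBox matches the mm dimensions, user units are millimetres directly. The only transform is the Y-flip y_m = 257.843 − y_svg.

Shape 1 is a line segment drawn with `<line>`. Its stroke #000000 means engrave at S262, F3905. After flipping Y the toolpath is (233.422,63.914) → (247.282,25.545).

Shape 2 is a line segment drawn with `<path>`. Its stroke #000000 means engrave at S262, F3905. After flipping Y the toolpath is (222.268,128.303) → (247.671,148.558).

Shape 3 is a quadratic bezier drawn with `<path>`. Its stroke #000000 means engrave at S262, F3905. After flipping Y the toolpath is (53.479,158.521) → (62.530,151.169) → (73.033,144.958) → (84.986,139.887).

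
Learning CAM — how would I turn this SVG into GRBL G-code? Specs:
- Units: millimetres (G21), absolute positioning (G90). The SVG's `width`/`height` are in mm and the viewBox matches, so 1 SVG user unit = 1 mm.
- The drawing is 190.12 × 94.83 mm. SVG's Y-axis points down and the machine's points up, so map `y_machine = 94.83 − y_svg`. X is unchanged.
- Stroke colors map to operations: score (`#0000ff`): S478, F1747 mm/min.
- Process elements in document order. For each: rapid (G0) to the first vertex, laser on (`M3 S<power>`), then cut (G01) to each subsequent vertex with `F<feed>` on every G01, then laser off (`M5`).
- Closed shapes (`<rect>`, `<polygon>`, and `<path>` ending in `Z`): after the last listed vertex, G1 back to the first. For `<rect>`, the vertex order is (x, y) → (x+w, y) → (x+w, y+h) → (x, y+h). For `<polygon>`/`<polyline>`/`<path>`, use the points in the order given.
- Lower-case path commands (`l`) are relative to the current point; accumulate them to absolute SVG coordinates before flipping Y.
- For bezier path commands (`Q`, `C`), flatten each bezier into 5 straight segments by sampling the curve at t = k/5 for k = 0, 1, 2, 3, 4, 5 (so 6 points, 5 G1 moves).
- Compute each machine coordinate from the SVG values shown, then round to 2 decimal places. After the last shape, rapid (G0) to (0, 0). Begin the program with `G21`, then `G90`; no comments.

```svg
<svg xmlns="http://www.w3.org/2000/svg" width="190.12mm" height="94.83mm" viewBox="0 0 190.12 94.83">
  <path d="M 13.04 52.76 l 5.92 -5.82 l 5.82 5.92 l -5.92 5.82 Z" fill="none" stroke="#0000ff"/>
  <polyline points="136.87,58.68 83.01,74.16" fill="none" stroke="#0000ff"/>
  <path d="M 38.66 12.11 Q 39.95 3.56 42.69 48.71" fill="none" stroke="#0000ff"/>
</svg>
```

viewBox `0 0 190.12 94.83` with mm width/height → 1 unit = 1 mm. Flip: y_m = 94.83 − y_svg.

**Shape 1** — `<path>` regular polygon, stroke `#0000ff` → score (S478, F1747). Machine vertices: (13.04,42.07) → (18.96,47.89) → (24.78,41.97) → (18.86,36.15) → (13.04,42.07). Closed: final G1 returns to the first vertex.

**Shape 2** — `<polyline>` line segment, stroke `#0000ff` → score (S478, F1747). Machine vertices: (136.87,36.15) → (83.01,20.67). Open path.

**Shape 3** — `<path>` quadratic bezier, stroke `#0000ff` → score (S478, F1747). Control points (SVG): P0=(38.66,12.11), P1=(39.95,3.56), P2=(42.69,48.71); sampled at t=k/5. Machine vertices: (38.66,82.72) → (39.23,83.99) → (39.92,80.97) → (40.73,73.65) → (41.65,62.03) → (42.69,46.12). Open path.

G21
G90
G0 X13.04 Y42.07
M3 S478
G01 X18.96 Y47.89 F1747
G01 X24.78 Y41.97 F1747
G01 X18.86 Y36.15 F1747
G01 X13.04 Y42.07 F1747
M5
G0 X136.87 Y36.15
M3 S478
G01 X83.01 Y20.67 F1747
M5
G0 X38.66 Y82.72
M3 S478
G01 X39.23 Y83.99 F1747
G01 X39.92 Y80.97 F1747
G01 X40.73 Y73.65 F1747
G01 X41.65 Y62.03 F1747
G01 X42.69 Y46.12 F1747
M5
G0 X0.00 Y0.00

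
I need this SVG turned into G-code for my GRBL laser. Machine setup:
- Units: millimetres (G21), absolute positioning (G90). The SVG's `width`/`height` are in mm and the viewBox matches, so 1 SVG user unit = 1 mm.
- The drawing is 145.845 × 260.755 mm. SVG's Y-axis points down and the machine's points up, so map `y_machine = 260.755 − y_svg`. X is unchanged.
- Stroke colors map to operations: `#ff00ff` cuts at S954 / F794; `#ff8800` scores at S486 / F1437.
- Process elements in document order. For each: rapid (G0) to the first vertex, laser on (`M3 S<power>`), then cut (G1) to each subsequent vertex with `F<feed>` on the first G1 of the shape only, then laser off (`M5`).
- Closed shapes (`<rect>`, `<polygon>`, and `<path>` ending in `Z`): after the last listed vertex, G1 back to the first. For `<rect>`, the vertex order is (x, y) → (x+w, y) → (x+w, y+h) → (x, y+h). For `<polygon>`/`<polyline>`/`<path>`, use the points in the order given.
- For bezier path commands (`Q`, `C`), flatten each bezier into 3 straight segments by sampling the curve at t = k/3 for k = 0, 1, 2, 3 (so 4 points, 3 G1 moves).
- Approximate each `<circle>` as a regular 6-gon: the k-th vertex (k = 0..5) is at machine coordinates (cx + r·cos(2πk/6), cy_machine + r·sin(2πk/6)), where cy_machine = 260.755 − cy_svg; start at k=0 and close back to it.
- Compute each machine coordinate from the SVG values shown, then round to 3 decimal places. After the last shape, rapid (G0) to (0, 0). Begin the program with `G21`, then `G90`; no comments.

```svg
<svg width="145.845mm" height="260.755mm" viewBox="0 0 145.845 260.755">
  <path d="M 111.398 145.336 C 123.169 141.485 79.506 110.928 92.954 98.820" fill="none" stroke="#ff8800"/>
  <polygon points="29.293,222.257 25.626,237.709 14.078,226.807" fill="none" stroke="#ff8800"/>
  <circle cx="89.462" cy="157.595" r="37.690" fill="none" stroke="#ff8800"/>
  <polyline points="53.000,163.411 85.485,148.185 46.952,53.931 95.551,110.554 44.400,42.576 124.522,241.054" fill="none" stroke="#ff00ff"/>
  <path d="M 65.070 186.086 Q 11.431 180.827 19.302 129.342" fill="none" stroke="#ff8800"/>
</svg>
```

G21
G90
G0 X111.398 Y115.419
M3 S486
G1 X108.859 Y126.500 F1437
G1 X94.375 Y145.350
G1 X92.954 Y161.935
M5
G0 X29.293 Y38.498
M3 S486
G1 X25.626 Y23.046 F1437
G1 X14.078 Y33.948
G1 X29.293 Y38.498
M5
G0 X127.152 Y103.160
M3 S486
G1 X108.307 Y135.800 F1437
G1 X70.617 Y135.800
G1 X51.772 Y103.160
G1 X70.617 Y70.520
G1 X108.307 Y70.520
G1 X127.152 Y103.160
M5
G0 X53.000 Y97.344
M3 S954
G1 X85.485 Y112.570 F794
G1 X46.952 Y206.824
G1 X95.551 Y150.201
G1 X44.400 Y218.179
G1 X124.522 Y19.701
M5
G0 X65.070 Y74.669
M3 S486
G1 X36.145 Y83.311 F1437
G1 X20.889 Y102.226
G1 X19.302 Y131.413
M5
G0 X0.000 Y0.000

viewBox `0 0 145.845 260.755` with mm width/height → 1 unit = 1 mm. Flip: y_m = 260.755 − y_svg.

**Shape 1** — `<path>` cubic bezier, stroke `#ff8800` → score (S486, F1437). Control points (SVG): P0=(111.398,145.336), P1=(123.169,141.485), P2=(79.506,110.928), P3=(92.954,98.820); sampled at t=k/3. Machine vertices: (111.398,115.419) → (108.859,126.500) → (94.375,145.350) → (92.954,161.935). Open path.

**Shape 2** — `<polygon>` regular polygon, stroke `#ff8800` → score (S486, F1437). Machine vertices: (29.293,38.498) → (25.626,23.046) → (14.078,33.948) → (29.293,38.498). Closed: final G1 returns to the first vertex.

**Shape 3** — `<circle>` circle, stroke `#ff8800` → score (S486, F1437). Machine vertices: (127.152,103.160) → (108.307,135.800) → (70.617,135.800) → (51.772,103.160) → (70.617,70.520) → (108.307,70.520) → (127.152,103.160). Closed: final G1 returns to the first vertex.

**Shape 4** — `<polyline>` open polyline, stroke `#ff00ff` → cut (S954, F794). Machine vertices: (53.000,97.344) → (85.485,112.570) → (46.952,206.824) → (95.551,150.201) → (44.400,218.179) → (124.522,19.701). Open path.

**Shape 5** — `<path>` quadratic bezier, stroke `#ff8800` → score (S486, F1437). Control points (SVG): P0=(65.070,186.086), P1=(11.431,180.827), P2=(19.302,129.342); sampled at t=k/3. Machine vertices: (65.070,74.669) → (36.145,83.311) → (20.889,102.226) → (19.302,131.413). Open path.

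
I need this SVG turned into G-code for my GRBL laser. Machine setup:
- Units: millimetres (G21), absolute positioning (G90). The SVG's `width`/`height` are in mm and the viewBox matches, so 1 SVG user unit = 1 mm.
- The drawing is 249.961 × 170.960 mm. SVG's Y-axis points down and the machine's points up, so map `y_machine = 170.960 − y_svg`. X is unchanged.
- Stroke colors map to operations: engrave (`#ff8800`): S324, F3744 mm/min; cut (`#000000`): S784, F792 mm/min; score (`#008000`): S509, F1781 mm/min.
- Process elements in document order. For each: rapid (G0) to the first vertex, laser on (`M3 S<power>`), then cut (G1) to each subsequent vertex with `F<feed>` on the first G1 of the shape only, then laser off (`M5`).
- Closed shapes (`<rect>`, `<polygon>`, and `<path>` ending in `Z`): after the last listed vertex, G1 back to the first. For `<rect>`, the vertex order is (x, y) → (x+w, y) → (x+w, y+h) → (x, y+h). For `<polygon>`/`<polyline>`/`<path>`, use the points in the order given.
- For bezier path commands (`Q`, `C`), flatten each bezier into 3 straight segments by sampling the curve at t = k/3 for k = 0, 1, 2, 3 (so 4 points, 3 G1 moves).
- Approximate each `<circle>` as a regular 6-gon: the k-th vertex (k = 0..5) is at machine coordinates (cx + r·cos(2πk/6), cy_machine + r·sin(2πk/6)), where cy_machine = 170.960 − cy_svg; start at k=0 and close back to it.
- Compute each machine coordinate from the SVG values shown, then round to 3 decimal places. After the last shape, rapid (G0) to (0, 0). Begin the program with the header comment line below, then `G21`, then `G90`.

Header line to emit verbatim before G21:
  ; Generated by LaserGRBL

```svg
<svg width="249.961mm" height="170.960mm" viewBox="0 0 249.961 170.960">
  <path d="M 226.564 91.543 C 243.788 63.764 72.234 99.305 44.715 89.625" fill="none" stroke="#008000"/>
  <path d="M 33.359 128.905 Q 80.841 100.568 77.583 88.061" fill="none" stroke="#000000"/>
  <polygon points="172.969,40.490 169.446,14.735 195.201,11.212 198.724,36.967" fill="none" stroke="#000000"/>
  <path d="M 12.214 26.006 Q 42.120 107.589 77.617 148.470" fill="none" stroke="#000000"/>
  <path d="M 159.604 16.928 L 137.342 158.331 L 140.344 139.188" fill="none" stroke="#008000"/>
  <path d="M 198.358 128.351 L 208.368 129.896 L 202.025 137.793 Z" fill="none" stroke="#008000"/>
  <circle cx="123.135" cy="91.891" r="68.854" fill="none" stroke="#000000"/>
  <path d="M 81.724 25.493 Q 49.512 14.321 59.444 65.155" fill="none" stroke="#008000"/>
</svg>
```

1 u = 1 mm; y_m = 170.960 − y.

[1] `<path>` cubic bezier, #008000→score S509 F1781: (226.564,79.417) → (193.188,90.109) → (107.919,82.709) → (44.715,81.335)

[2] `<path>` quadratic bezier, #000000→cut S784 F792: (33.359,42.055) → (59.376,59.187) → (74.117,72.802) → (77.583,82.899)

[3] `<polygon>` regular polygon, #000000→cut S784 F792: (172.969,130.470) → (169.446,156.225) → (195.201,159.748) → (198.724,133.993) → (172.969,130.470) (closed)

[4] `<path>` quadratic bezier, #000000→cut S784 F792: (12.214,144.954) → (32.773,95.088) → (54.574,54.266) → (77.617,22.490)

[5] `<path>` open polyline, #008000→score S509 F1781: (159.604,154.032) → (137.342,12.629) → (140.344,31.772)

[6] `<path>` regular polygon, #008000→score S509 F1781: (198.358,42.609) → (208.368,41.064) → (202.025,33.167) → (198.358,42.609) (closed)

[7] `<circle>` circle, #000000→cut S784 F792: (191.989,79.069) → (157.562,138.698) → (88.708,138.698) → (54.281,79.069) → (88.708,19.440) → (157.562,19.440) → (191.989,79.069) (closed)

[8] `<path>` quadratic bezier, #008000→score S509 F1781: (81.724,145.467) → (64.932,146.025) → (57.505,132.805) → (59.444,105.805)

; Generated by LaserGRBL
G21
G90
G0 X226.564 Y79.417
M3 S509
G1 X193.188 Y90.109 F1781
G1 X107.919 Y82.709
G1 X44.715 Y81.335
M5
G0 X33.359 Y42.055
M3 S784
G1 X59.376 Y59.187 F792
G1 X74.117 Y72.802
G1 X77.583 Y82.899
M5
G0 X172.969 Y130.470
M3 S784
G1 X169.446 Y156.225 F792
G1 X195.201 Y159.748
G1 X198.724 Y133.993
G1 X172.969 Y130.470
M5
G0 X12.214 Y144.954
M3 S784
G1 X32.773 Y95.088 F792
G1 X54.574 Y54.266
G1 X77.617 Y22.490
M5
G0 X159.604 Y154.032
M3 S509
G1 X137.342 Y12.629 F1781
G1 X140.344 Y31.772
M5
G0 X198.358 Y42.609
M3 S509
G1 X208.368 Y41.064 F1781
G1 X202.025 Y33.167
G1 X198.358 Y42.609
M5
G0 X191.989 Y79.069
M3 S784
G1 X157.562 Y138.698 F792
G1 X88.708 Y138.698
G1 X54.281 Y79.069
G1 X88.708 Y19.440
G1 X157.562 Y19.440
G1 X191.989 Y79.069
M5
G0 X81.724 Y145.467
M3 S509
G1 X64.932 Y146.025 F1781
G1 X57.505 Y132.805
G1 X59.444 Y105.805
M5
G0 X0.000 Y0.000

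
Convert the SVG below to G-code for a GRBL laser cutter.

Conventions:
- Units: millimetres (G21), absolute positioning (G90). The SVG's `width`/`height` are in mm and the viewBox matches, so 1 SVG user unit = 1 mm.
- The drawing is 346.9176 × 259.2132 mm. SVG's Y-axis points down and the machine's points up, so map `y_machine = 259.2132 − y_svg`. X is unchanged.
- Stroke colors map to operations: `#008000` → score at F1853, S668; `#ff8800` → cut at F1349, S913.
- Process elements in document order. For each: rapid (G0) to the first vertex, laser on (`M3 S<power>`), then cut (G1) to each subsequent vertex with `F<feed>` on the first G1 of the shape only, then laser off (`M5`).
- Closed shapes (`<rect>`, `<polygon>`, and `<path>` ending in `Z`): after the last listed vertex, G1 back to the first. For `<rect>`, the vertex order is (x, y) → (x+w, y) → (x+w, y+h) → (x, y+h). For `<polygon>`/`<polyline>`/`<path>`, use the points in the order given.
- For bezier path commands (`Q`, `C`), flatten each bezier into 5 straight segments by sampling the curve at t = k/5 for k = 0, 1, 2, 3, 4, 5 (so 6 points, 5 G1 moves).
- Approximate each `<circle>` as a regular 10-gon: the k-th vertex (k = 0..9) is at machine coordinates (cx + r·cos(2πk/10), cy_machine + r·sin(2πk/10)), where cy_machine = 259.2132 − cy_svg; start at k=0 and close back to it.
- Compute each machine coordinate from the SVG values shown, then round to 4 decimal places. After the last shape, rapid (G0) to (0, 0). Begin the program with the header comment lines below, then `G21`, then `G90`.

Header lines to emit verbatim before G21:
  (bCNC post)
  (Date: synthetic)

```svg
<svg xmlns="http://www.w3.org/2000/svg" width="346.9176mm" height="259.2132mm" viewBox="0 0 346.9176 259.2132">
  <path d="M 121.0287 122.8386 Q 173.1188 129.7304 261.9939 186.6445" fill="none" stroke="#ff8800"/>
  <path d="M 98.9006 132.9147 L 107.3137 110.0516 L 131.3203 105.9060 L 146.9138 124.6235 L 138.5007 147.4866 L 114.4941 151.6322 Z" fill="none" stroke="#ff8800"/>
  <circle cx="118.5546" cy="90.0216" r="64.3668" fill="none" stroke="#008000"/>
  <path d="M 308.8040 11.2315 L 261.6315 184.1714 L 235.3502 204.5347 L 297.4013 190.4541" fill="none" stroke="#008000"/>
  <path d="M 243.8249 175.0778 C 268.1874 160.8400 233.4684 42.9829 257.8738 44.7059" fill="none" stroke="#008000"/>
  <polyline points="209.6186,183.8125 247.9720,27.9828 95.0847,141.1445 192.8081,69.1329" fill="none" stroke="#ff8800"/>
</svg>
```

(bCNC post)
(Date: synthetic)
G21
G90
G0 X121.0287 Y136.3746
M3 S913
G1 X143.3361 Y131.6170 F1349
G1 X168.5864 Y122.8576
G1 X196.7794 Y110.0964
G1 X227.9153 Y93.3334
G1 X261.9939 Y72.5687
M5
G0 X98.9006 Y126.2985
M3 S913
G1 X107.3137 Y149.1616 F1349
G1 X131.3203 Y153.3072
G1 X146.9138 Y134.5897
G1 X138.5007 Y111.7266
G1 X114.4941 Y107.5810
G1 X98.9006 Y126.2985
M5
G0 X182.9214 Y169.1916
M3 S668
G1 X170.6284 Y207.0255 F1853
G1 X138.4450 Y230.4081
G1 X98.6642 Y230.4081
G1 X66.4808 Y207.0255
G1 X54.1878 Y169.1916
G1 X66.4808 Y131.3577
G1 X98.6642 Y107.9751
G1 X138.4450 Y107.9751
G1 X170.6284 Y131.3577
G1 X182.9214 Y169.1916
M5
G0 X308.8040 Y247.9817
M3 S668
G1 X261.6315 Y75.0418 F1853
G1 X235.3502 Y54.6785
G1 X297.4013 Y68.7591
M5
G0 X243.8249 Y84.1354
M3 S668
G1 X252.2983 Y103.3268 F1853
G1 X252.2660 Y136.6733
G1 X249.4019 Y173.4612
G1 X249.3798 Y202.9771
G1 X257.8738 Y214.5073
M5
G0 X209.6186 Y75.4007
M3 S913
G1 X247.9720 Y231.2304 F1349
G1 X95.0847 Y118.0687
G1 X192.8081 Y190.0803
M5
G0 X0.0000 Y0.0000

Since the viewBox matches the mm dimensions, user units are millimetres directly. The only transform is the Y-flip y_m = 259.2132 − y_svg.

Shape 1 is a quadratic bezier drawn with `<path>`. Its stroke #ff8800 means cut at S913, F1349. After flipping Y the toolpath is (121.0287,136.3746) → (143.3361,131.6170) → (168.5864,122.8576) → (196.7794,110.0964) → (227.9153,93.3334) → (261.9939,72.5687).

Shape 2 is a regular polygon drawn with `<path>`. Its stroke #ff8800 means cut at S913, F1349. After flipping Y the toolpath is (98.9006,126.2985) → (107.3137,149.1616) → (131.3203,153.3072) → (146.9138,134.5897) → (138.5007,111.7266) → (114.4941,107.5810) → (98.9006,126.2985), returning to the start.

Shape 3 is a circle drawn with `<circle>`. Its stroke #008000 means score at S668, F1853. After flipping Y the toolpath is (182.9214,169.1916) → (170.6284,207.0255) → (138.4450,230.4081) → (98.6642,230.4081) → (66.4808,207.0255) → (54.1878,169.1916) → (66.4808,131.3577) → (98.6642,107.9751) → (138.4450,107.9751) → (170.6284,131.3577) → (182.9214,169.1916), returning to the start.

Shape 4 is a open polyline drawn with `<path>`. Its stroke #008000 means score at S668, F1853. After flipping Y the toolpath is (308.8040,247.9817) → (261.6315,75.0418) → (235.3502,54.6785) → (297.4013,68.7591).

Shape 5 is a cubic bezier drawn with `<path>`. Its stroke #008000 means score at S668, F1853. After flipping Y the toolpath is (243.8249,84.1354) → (252.2983,103.3268) → (252.2660,136.6733) → (249.4019,173.4612) → (249.3798,202.9771) → (257.8738,214.5073).

Shape 6 is a open polyline drawn with `<polyline>`. Its stroke #ff8800 means cut at S913, F1349. After flipping Y the toolpath is (209.6186,75.4007) → (247.9720,231.2304) → (95.0847,118.0687) → (192.8081,190.0803).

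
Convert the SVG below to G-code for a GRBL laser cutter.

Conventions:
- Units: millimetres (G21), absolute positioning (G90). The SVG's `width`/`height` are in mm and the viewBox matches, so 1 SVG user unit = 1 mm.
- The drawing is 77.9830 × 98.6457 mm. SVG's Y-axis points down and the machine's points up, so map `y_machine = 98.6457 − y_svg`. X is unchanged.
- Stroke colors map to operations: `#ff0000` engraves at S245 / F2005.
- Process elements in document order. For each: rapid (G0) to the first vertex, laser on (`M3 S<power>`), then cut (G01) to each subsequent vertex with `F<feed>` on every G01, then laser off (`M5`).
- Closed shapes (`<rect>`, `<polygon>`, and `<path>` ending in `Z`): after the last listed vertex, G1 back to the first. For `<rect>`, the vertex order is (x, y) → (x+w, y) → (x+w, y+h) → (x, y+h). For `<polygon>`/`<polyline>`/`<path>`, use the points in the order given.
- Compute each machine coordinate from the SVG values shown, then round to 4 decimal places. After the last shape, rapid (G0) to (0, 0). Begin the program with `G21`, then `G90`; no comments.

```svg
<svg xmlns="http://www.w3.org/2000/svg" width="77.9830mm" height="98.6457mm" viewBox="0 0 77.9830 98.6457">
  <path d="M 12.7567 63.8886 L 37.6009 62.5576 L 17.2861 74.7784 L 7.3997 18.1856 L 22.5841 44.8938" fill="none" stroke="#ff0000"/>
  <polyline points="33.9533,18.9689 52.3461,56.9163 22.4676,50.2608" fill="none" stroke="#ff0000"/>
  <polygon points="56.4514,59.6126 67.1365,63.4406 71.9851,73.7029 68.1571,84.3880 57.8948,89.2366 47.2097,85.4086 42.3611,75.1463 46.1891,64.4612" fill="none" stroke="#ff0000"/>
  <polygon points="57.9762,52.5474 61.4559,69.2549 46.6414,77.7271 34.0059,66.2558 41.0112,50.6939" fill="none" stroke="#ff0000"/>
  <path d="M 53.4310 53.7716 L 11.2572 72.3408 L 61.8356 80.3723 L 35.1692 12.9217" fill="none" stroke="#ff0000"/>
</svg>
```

G21
G90
G0 X12.7567 Y34.7571
M3 S245
G01 X37.6009 Y36.0881 F2005
G01 X17.2861 Y23.8673 F2005
G01 X7.3997 Y80.4601 F2005
G01 X22.5841 Y53.7519 F2005
M5
G0 X33.9533 Y79.6768
M3 S245
G01 X52.3461 Y41.7294 F2005
G01 X22.4676 Y48.3849 F2005
M5
G0 X56.4514 Y39.0331
M3 S245
G01 X67.1365 Y35.2051 F2005
G01 X71.9851 Y24.9428 F2005
G01 X68.1571 Y14.2577 F2005
G01 X57.8948 Y9.4091 F2005
G01 X47.2097 Y13.2371 F2005
G01 X42.3611 Y23.4994 F2005
G01 X46.1891 Y34.1845 F2005
G01 X56.4514 Y39.0331 F2005
M5
G0 X57.9762 Y46.0983
M3 S245
G01 X61.4559 Y29.3908 F2005
G01 X46.6414 Y20.9186 F2005
G01 X34.0059 Y32.3899 F2005
G01 X41.0112 Y47.9518 F2005
G01 X57.9762 Y46.0983 F2005
M5
G0 X53.4310 Y44.8741
M3 S245
G01 X11.2572 Y26.3049 F2005
G01 X61.8356 Y18.2734 F2005
G01 X35.1692 Y85.7240 F2005
M5
G0 X0.0000 Y0.0000

viewBox `0 0 77.9830 98.6457` with mm width/height → 1 unit = 1 mm. Flip: y_m = 98.6457 − y_svg.

**Shape 1** — `<path>` open polyline, stroke `#ff0000` → engrave (S245, F2005). Machine vertices: (12.7567,34.7571) → (37.6009,36.0881) → (17.2861,23.8673) → (7.3997,80.4601) → (22.5841,53.7519). Open path.

**Shape 2** — `<polyline>` open polyline, stroke `#ff0000` → engrave (S245, F2005). Machine vertices: (33.9533,79.6768) → (52.3461,41.7294) → (22.4676,48.3849). Open path.

**Shape 3** — `<polygon>` regular polygon, stroke `#ff0000` → engrave (S245, F2005). Machine vertices: (56.4514,39.0331) → (67.1365,35.2051) → (71.9851,24.9428) → (68.1571,14.2577) → (57.8948,9.4091) → (47.2097,13.2371) → (42.3611,23.4994) → (46.1891,34.1845) → (56.4514,39.0331). Closed: final G1 returns to the first vertex.

**Shape 4** — `<polygon>` regular polygon, stroke `#ff0000` → engrave (S245, F2005). Machine vertices: (57.9762,46.0983) → (61.4559,29.3908) → (46.6414,20.9186) → (34.0059,32.3899) → (41.0112,47.9518) → (57.9762,46.0983). Closed: final G1 returns to the first vertex.

**Shape 5** — `<path>` open polyline, stroke `#ff0000` → engrave (S245, F2005). Machine vertices: (53.4310,44.8741) → (11.2572,26.3049) → (61.8356,18.2734) → (35.1692,85.7240). Open path.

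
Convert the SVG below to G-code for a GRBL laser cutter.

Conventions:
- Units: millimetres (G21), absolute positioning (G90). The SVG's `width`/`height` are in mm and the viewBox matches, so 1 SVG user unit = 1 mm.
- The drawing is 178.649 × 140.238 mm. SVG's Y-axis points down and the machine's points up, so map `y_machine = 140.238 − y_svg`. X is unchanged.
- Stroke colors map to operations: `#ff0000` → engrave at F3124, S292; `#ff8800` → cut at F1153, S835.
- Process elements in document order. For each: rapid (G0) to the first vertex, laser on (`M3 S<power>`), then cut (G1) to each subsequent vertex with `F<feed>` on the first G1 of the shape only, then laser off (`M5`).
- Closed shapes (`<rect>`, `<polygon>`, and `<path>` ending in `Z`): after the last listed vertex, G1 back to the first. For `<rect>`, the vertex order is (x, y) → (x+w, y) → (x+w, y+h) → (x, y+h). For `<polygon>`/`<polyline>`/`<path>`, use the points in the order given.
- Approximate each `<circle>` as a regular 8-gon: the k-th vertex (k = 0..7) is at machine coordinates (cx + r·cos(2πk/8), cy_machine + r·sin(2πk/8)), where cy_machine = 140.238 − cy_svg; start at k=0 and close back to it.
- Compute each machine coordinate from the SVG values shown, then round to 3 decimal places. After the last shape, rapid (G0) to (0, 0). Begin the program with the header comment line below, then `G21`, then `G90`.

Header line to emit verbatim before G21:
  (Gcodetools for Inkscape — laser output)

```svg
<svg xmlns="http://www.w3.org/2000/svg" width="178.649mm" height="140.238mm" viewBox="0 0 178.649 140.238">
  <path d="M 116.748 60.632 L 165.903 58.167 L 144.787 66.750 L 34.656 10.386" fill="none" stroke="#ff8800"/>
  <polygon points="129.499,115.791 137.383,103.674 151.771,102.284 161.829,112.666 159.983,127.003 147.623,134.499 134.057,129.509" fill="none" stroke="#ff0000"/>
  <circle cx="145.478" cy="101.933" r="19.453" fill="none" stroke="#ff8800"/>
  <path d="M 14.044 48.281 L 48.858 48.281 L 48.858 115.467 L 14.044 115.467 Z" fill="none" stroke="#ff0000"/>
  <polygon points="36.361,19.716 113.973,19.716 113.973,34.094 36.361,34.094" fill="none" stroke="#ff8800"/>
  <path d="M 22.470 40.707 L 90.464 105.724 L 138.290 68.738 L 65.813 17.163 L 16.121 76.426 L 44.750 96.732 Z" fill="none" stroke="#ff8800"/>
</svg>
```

viewBox `0 0 178.649 140.238` with mm width/height → 1 unit = 1 mm. Flip: y_m = 140.238 − y_svg.

**Shape 1** — `<path>` open polyline, stroke `#ff8800` → cut (S835, F1153). Machine vertices: (116.748,79.606) → (165.903,82.071) → (144.787,73.488) → (34.656,129.852). Open path.

**Shape 2** — `<polygon>` regular polygon, stroke `#ff0000` → engrave (S292, F3124). Machine vertices: (129.499,24.447) → (137.383,36.564) → (151.771,37.954) → (161.829,27.572) → (159.983,13.235) → (147.623,5.739) → (134.057,10.729) → (129.499,24.447). Closed: final G1 returns to the first vertex.

**Shape 3** — `<circle>` circle, stroke `#ff8800` → cut (S835, F1153). Machine vertices: (164.931,38.305) → (159.233,52.060) → (145.478,57.758) → (131.723,52.060) → (126.025,38.305) → (131.723,24.550) → (145.478,18.852) → (159.233,24.550) → (164.931,38.305). Closed: final G1 returns to the first vertex.

**Shape 4** — `<path>` rectangle, stroke `#ff0000` → engrave (S292, F3124). Machine vertices: (14.044,91.957) → (48.858,91.957) → (48.858,24.771) → (14.044,24.771) → (14.044,91.957). Closed: final G1 returns to the first vertex.

**Shape 5** — `<polygon>` rectangle, stroke `#ff8800` → cut (S835, F1153). Machine vertices: (36.361,120.522) → (113.973,120.522) → (113.973,106.144) → (36.361,106.144) → (36.361,120.522). Closed: final G1 returns to the first vertex.

**Shape 6** — `<path>` closed polygon, stroke `#ff8800` → cut (S835, F1153). Machine vertices: (22.470,99.531) → (90.464,34.514) → (138.290,71.500) → (65.813,123.075) → (16.121,63.812) → (44.750,43.506) → (22.470,99.531). Closed: final G1 returns to the first vertex.

(Gcodetools for Inkscape — laser output)
G21
G90
G0 X116.748 Y79.606
M3 S835
G1 X165.903 Y82.071 F1153
G1 X144.787 Y73.488
G1 X34.656 Y129.852
M5
G0 X129.499 Y24.447
M3 S292
G1 X137.383 Y36.564 F3124
G1 X151.771 Y37.954
G1 X161.829 Y27.572
G1 X159.983 Y13.235
G1 X147.623 Y5.739
G1 X134.057 Y10.729
G1 X129.499 Y24.447
M5
G0 X164.931 Y38.305
M3 S835
G1 X159.233 Y52.060 F1153
G1 X145.478 Y57.758
G1 X131.723 Y52.060
G1 X126.025 Y38.305
G1 X131.723 Y24.550
G1 X145.478 Y18.852
G1 X159.233 Y24.550
G1 X164.931 Y38.305
M5
G0 X14.044 Y91.957
M3 S292
G1 X48.858 Y91.957 F3124
G1 X48.858 Y24.771
G1 X14.044 Y24.771
G1 X14.044 Y91.957
M5
G0 X36.361 Y120.522
M3 S835
G1 X113.973 Y120.522 F1153
G1 X113.973 Y106.144
G1 X36.361 Y106.144
G1 X36.361 Y120.522
M5
G0 X22.470 Y99.531
M3 S835
G1 X90.464 Y34.514 F1153
G1 X138.290 Y71.500
G1 X65.813 Y123.075
G1 X16.121 Y63.812
G1 X44.750 Y43.506
G1 X22.470 Y99.531
M5
G0 X0.000 Y0.000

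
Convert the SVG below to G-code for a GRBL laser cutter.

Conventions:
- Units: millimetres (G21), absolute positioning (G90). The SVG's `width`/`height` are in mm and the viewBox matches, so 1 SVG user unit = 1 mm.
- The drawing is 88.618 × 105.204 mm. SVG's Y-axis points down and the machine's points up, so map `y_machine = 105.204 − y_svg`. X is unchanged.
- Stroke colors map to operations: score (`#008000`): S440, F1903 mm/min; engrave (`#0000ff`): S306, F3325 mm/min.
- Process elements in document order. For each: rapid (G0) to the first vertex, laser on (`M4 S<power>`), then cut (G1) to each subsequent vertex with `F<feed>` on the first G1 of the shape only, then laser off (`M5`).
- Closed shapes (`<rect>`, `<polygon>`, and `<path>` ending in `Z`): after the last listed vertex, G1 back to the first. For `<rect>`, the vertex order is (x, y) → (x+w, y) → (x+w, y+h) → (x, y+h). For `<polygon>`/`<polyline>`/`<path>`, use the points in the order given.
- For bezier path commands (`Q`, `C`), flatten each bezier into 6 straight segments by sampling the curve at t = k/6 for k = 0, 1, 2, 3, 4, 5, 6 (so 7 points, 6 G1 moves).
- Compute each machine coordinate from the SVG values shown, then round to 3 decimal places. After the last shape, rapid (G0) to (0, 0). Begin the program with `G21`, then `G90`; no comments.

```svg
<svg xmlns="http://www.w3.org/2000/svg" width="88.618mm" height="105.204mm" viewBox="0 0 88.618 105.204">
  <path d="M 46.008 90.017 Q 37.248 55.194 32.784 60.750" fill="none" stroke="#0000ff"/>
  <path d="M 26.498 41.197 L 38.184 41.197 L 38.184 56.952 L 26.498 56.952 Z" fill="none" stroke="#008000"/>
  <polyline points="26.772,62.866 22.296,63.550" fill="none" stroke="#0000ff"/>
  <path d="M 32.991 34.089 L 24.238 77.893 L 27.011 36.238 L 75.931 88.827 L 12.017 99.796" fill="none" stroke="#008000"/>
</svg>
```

G21
G90
G0 X46.008 Y15.187
M4 S306
G1 X43.207 Y25.673 F3325
G1 X40.645 Y33.916
G1 X38.322 Y39.915
G1 X36.237 Y43.671
G1 X34.391 Y45.184
G1 X32.784 Y44.454
M5
G0 X26.498 Y64.007
M4 S440
G1 X38.184 Y64.007 F1903
G1 X38.184 Y48.252
G1 X26.498 Y48.252
G1 X26.498 Y64.007
M5
G0 X26.772 Y42.338
M4 S306
G1 X22.296 Y41.654 F3325
M5
G0 X32.991 Y71.115
M4 S440
G1 X24.238 Y27.311 F1903
G1 X27.011 Y68.966
G1 X75.931 Y16.377
G1 X12.017 Y5.408
M5
G0 X0.000 Y0.000

1 u = 1 mm; y_m = 105.204 − y.

[1] `<path>` quadratic bezier, #0000ff→engrave S306 F3325: (46.008,15.187) → (43.207,25.673) → (40.645,33.916) → (38.322,39.915) → (36.237,43.671) → (34.391,45.184) → (32.784,44.454)

[2] `<path>` rectangle, #008000→score S440 F1903: (26.498,64.007) → (38.184,64.007) → (38.184,48.252) → (26.498,48.252) → (26.498,64.007) (closed)

[3] `<polyline>` line segment, #0000ff→engrave S306 F3325: (26.772,42.338) → (22.296,41.654)

[4] `<path>` open polyline, #008000→score S440 F1903: (32.991,71.115) → (24.238,27.311) → (27.011,68.966) → (75.931,16.377) → (12.017,5.408)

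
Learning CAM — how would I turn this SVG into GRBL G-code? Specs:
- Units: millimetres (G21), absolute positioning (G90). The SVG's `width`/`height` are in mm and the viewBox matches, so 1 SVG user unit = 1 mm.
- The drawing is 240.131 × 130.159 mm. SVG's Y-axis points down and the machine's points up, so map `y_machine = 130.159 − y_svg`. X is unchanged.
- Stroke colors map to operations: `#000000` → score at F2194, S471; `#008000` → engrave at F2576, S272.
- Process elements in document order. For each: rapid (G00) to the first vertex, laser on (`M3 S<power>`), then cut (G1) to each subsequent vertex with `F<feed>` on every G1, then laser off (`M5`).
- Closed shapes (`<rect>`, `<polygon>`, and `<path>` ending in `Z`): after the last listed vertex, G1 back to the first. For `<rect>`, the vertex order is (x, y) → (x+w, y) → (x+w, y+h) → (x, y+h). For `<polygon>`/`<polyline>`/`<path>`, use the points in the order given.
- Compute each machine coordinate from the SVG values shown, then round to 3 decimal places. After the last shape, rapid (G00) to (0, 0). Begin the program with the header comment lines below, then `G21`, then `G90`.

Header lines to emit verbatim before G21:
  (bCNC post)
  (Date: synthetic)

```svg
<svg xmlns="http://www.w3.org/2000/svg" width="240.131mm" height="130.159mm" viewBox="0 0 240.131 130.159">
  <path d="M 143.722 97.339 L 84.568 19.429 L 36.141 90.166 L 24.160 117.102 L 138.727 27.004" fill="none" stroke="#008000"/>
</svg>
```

(bCNC post)
(Date: synthetic)
G21
G90
G00 X143.722 Y32.820
M3 S272
G1 X84.568 Y110.730 F2576
G1 X36.141 Y39.993 F2576
G1 X24.160 Y13.057 F2576
G1 X138.727 Y103.155 F2576
M5
G00 X0.000 Y0.000

viewBox `0 0 240.131 130.159` with mm width/height → 1 unit = 1 mm. Flip: y_m = 130.159 − y_svg.

**Shape 1** — `<path>` open polyline, stroke `#008000` → engrave (S272, F2576). Machine vertices: (143.722,32.820) → (84.568,110.730) → (36.141,39.993) → (24.160,13.057) → (138.727,103.155). Open path.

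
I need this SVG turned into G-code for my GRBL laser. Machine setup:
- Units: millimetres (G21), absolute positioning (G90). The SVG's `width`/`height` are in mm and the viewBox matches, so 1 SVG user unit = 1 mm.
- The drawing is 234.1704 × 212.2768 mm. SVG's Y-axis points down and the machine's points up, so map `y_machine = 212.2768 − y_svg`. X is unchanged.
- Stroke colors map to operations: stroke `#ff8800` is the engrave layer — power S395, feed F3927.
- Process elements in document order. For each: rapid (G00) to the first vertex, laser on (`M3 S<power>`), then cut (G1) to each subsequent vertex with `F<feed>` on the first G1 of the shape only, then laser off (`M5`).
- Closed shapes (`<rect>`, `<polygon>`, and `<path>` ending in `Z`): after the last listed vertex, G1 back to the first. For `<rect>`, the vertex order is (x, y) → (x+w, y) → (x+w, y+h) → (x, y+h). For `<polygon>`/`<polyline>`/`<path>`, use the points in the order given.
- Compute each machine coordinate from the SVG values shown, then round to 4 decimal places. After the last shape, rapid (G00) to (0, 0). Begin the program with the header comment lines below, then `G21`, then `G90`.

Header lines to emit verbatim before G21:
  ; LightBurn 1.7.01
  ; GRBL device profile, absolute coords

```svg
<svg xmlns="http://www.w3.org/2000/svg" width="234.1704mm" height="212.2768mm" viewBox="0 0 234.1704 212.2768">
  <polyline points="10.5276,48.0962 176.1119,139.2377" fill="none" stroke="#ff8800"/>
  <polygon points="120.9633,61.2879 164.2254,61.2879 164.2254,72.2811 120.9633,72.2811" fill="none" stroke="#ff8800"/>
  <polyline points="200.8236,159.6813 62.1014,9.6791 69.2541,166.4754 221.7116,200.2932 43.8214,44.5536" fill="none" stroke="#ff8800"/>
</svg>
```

viewBox `0 0 234.1704 212.2768` with mm width/height → 1 unit = 1 mm. Flip: y_m = 212.2768 − y_svg.

**Shape 1** — `<polyline>` line segment, stroke `#ff8800` → engrave (S395, F3927). Machine vertices: (10.5276,164.1806) → (176.1119,73.0391). Open path.

**Shape 2** — `<polygon>` rectangle, stroke `#ff8800` → engrave (S395, F3927). Machine vertices: (120.9633,150.9889) → (164.2254,150.9889) → (164.2254,139.9957) → (120.9633,139.9957) → (120.9633,150.9889). Closed: final G1 returns to the first vertex.

**Shape 3** — `<polyline>` open polyline, stroke `#ff8800` → engrave (S395, F3927). Machine vertices: (200.8236,52.5955) → (62.1014,202.5977) → (69.2541,45.8014) → (221.7116,11.9836) → (43.8214,167.7232). Open path.

; LightBurn 1.7.01
; GRBL device profile, absolute coords
G21
G90
G00 X10.5276 Y164.1806
M3 S395
G1 X176.1119 Y73.0391 F3927
M5
G00 X120.9633 Y150.9889
M3 S395
G1 X164.2254 Y150.9889 F3927
G1 X164.2254 Y139.9957
G1 X120.9633 Y139.9957
G1 X120.9633 Y150.9889
M5
G00 X200.8236 Y52.5955
M3 S395
G1 X62.1014 Y202.5977 F3927
G1 X69.2541 Y45.8014
G1 X221.7116 Y11.9836
G1 X43.8214 Y167.7232
M5
G00 X0.0000 Y0.0000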